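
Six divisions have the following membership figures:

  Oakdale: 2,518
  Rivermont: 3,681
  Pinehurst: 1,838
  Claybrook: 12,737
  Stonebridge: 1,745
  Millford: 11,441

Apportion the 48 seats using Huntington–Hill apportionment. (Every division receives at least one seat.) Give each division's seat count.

With divisor 720: modified quotas Oakdale 3.497, Rivermont 5.112, Pinehurst 2.553, Claybrook 17.690, Stonebridge 2.424, Millford 15.890.
Geometric-mean thresholds: Oakdale √(3·4)=3.464, Rivermont √(5·6)=5.477, Pinehurst √(2·3)=2.449, Claybrook √(17·18)=17.493, Stonebridge √(2·3)=2.449, Millford √(15·16)=15.492.
Each quota rounded against its threshold gives Oakdale 4, Rivermont 5, Pinehurst 3, Claybrook 18, Stonebridge 2, Millford 16 (total 48).

Oakdale: 4, Rivermont: 5, Pinehurst: 3, Claybrook: 18, Stonebridge: 2, Millford: 16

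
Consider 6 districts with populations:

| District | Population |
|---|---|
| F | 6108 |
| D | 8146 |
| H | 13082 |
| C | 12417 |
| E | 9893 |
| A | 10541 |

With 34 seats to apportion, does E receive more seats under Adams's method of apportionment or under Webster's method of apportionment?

Webster

Adams: F 4, D 5, H 7, C 7, E 5, A 6.
Webster: F 3, D 5, H 7, C 7, E 6, A 6.
E gets 5 under Adams and 6 under Webster.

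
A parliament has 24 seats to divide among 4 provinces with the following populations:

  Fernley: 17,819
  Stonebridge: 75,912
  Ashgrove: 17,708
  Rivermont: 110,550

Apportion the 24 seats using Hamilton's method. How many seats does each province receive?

Fernley=2, Stonebridge=8, Ashgrove=2, Rivermont=12

Total 221989; standard divisor 221989/24 ≈ 9249.542.
Standard quotas: Fernley 1.9265, Stonebridge 8.2071, Ashgrove 1.9145, Rivermont 11.9519.
Lower quotas: Fernley 1, Stonebridge 8, Ashgrove 1, Rivermont 11 (sum 21, leaving 3 seats).
Remainders in descending order: Rivermont 0.9519, Fernley 0.9265, Ashgrove 0.9145, Stonebridge 0.2071.
Largest remainders: Rivermont, Fernley, Ashgrove receive the extra seats.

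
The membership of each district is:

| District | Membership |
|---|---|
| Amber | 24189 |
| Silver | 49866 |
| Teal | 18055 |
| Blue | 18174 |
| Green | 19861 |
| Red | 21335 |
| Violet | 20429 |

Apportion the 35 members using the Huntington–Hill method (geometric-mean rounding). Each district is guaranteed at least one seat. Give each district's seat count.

With divisor 4991: modified quotas Amber 4.847, Silver 9.991, Teal 3.618, Blue 3.641, Green 3.979, Red 4.275, Violet 4.093.
Geometric-mean thresholds: Amber √(4·5)=4.472, Silver √(9·10)=9.487, Teal √(3·4)=3.464, Blue √(3·4)=3.464, Green √(3·4)=3.464, Red √(4·5)=4.472, Violet √(4·5)=4.472.
Each quota rounded against its threshold gives Amber 5, Silver 10, Teal 4, Blue 4, Green 4, Red 4, Violet 4 (total 35).

Amber 5, Silver 10, Teal 4, Blue 4, Green 4, Red 4, Violet 4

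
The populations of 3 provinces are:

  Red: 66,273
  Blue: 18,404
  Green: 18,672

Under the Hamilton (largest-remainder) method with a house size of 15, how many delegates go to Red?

Total 103349; standard divisor 103349/15 ≈ 6889.933.
Standard quotas: Red 9.6188, Blue 2.6711, Green 2.7100.
Lower quotas: Red 9, Blue 2, Green 2 (sum 13, leaving 2 seats).
Remainders in descending order: Green 0.7100, Blue 0.6711, Red 0.6188.
The surplus seats go to Green, Blue.
Red receives 9.

9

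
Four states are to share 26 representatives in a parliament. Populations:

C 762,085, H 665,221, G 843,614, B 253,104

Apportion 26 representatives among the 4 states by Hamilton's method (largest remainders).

Standard divisor: 2524024 ÷ 26 ≈ 97077.846.
Standard quotas: C 7.8502, H 6.8524, G 8.6901, B 2.6072.
Lower quotas: C 7, H 6, G 8, B 2 (sum 23, leaving 3 seats).
Remainders in descending order: H 0.8524, C 0.8502, G 0.6901, B 0.6072.
The surplus seats go to H, C, G.

C=8, H=7, G=9, B=2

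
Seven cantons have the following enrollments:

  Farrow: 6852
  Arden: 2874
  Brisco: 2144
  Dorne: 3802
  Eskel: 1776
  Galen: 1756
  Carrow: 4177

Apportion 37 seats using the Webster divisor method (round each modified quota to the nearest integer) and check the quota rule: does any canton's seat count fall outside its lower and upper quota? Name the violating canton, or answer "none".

Standard quotas: Farrow 10.843, Arden 4.548, Brisco 3.393, Dorne 6.017, Eskel 2.810, Galen 2.779, Carrow 6.610.
Webster allocation: Farrow 11, Arden 4, Brisco 3, Dorne 6, Eskel 3, Galen 3, Carrow 7.
Every allocation lies between the lower and upper quota.

none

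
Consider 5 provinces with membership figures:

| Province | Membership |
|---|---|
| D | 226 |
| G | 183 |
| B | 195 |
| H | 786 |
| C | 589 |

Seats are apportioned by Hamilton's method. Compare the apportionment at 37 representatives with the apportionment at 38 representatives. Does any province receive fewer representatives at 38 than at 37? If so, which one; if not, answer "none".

At 37 seats: D 4, G 3, B 4, H 15, C 11.
At 38 seats: D 4, G 4, B 4, H 15, C 11.
No province's allocation decreased.

none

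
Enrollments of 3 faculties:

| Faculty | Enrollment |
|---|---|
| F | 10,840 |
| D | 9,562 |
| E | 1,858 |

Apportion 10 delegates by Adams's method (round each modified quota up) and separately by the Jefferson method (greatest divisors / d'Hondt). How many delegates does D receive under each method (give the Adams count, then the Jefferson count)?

4 and 5

Adams: F 5, D 4, E 1.
Jefferson: F 5, D 5, E 0.
D gets 4 under Adams and 5 under Jefferson.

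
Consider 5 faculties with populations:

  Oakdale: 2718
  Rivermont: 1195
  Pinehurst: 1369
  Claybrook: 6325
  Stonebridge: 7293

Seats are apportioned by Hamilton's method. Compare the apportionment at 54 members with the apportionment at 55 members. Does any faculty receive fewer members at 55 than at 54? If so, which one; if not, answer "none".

At 54 seats: Oakdale 8, Rivermont 3, Pinehurst 4, Claybrook 18, Stonebridge 21.
At 55 seats: Oakdale 8, Rivermont 4, Pinehurst 4, Claybrook 18, Stonebridge 21.
No faculty's allocation decreased.

none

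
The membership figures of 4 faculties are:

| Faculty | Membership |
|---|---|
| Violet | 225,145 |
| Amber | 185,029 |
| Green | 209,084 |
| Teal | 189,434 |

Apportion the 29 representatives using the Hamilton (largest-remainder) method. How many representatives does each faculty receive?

The standard divisor is 808692/29 ≈ 27885.931.
Standard quotas: Violet 8.0738, Amber 6.6352, Green 7.4978, Teal 6.7932.
Lower quotas: Violet 8, Amber 6, Green 7, Teal 6 (sum 27, leaving 2 seats).
Remainders in descending order: Teal 0.7932, Amber 0.6352, Green 0.4978, Violet 0.0738.
Largest remainders: Teal, Amber receive the extra seats.

Violet: 8, Amber: 7, Green: 7, Teal: 7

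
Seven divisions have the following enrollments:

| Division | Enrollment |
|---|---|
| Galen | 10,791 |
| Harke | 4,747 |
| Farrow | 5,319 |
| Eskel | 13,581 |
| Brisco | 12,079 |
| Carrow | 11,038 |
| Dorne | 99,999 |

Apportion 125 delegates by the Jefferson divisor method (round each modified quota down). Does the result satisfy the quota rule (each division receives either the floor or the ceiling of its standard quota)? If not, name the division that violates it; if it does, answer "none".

Dorne

Standard quotas: Galen 8.561, Harke 3.766, Farrow 4.220, Eskel 10.775, Brisco 9.583, Carrow 8.757, Dorne 79.337.
Jefferson allocation: Galen 8, Harke 3, Farrow 4, Eskel 11, Brisco 9, Carrow 9, Dorne 81.
Dorne has quota 79.337 (lower 79, upper 80) but receives 81 — outside the quota interval.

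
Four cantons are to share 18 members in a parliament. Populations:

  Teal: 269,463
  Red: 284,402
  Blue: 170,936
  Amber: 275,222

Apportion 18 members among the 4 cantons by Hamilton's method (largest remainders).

Teal 5; Red 5; Blue 3; Amber 5

The standard divisor is 1000023/18 ≈ 55556.833.
Standard quotas: Teal 4.8502, Red 5.1191, Blue 3.0768, Amber 4.9539.
Lower quotas: Teal 4, Red 5, Blue 3, Amber 4 (sum 16, leaving 2 seats).
Remainders in descending order: Amber 0.9539, Teal 0.8502, Red 0.1191, Blue 0.0768.
The surplus seats go to Amber, Teal.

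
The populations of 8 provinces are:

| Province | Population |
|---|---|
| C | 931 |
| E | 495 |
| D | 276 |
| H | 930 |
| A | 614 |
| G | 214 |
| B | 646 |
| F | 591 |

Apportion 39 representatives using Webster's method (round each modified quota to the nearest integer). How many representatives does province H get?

8

Standard divisor 4697/39 ≈ 120.436; standard quotas: C 7.730, E 4.110, D 2.292, H 7.722, A 5.098, G 1.777, B 5.364, F 4.907.
Rounding to the nearest integer gives C 8, E 4, D 2, H 8, A 5, G 2, B 5, F 5 — total 39, matching the house size, so no adjustment is needed.
H receives 8.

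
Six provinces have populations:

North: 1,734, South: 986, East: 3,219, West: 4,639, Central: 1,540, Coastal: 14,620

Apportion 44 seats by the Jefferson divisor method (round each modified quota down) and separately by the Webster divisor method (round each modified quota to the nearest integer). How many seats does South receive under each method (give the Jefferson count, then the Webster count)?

Jefferson: North 3, South 1, East 5, West 8, Central 2, Coastal 25.
Webster: North 3, South 2, East 5, West 8, Central 2, Coastal 24.
South gets 1 under Jefferson and 2 under Webster.

1 and 2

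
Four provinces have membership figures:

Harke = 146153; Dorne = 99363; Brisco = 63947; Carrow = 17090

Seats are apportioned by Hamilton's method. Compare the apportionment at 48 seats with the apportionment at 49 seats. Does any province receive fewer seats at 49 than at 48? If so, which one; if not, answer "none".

At 48 seats: Harke 21, Dorne 15, Brisco 9, Carrow 3.
At 49 seats: Harke 22, Dorne 15, Brisco 10, Carrow 2.
Carrow drops from 3 to 2.

Carrow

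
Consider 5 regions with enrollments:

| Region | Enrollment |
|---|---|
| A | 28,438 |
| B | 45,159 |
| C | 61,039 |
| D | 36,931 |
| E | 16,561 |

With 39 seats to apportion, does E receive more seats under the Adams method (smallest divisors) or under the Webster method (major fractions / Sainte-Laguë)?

Adams

Adams: A 6, B 9, C 12, D 8, E 4.
Webster: A 6, B 9, C 13, D 8, E 3.
E gets 4 under Adams and 3 under Webster.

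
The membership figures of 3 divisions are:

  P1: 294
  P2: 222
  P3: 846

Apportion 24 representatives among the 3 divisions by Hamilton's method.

P1=5, P2=4, P3=15

Standard divisor: 1362 ÷ 24 ≈ 56.75.
Standard quotas: P1 5.181, P2 3.912, P3 14.907.
Lower quotas: P1 5, P2 3, P3 14 (sum 22, leaving 2 seats).
Remainders in descending order: P2 0.912, P3 0.907, P1 0.181.
The surplus seats go to P2, P3.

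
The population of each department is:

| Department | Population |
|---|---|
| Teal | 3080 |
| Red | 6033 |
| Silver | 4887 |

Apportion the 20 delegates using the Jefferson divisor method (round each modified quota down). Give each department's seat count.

Teal=4, Red=9, Silver=7

Standard divisor 14000/20 ≈ 700; standard quotas: Teal 4.400, Red 8.619, Silver 6.981.
Rounding down gives 4, 8, 6 = 18 seats, so the divisor must be adjusted.
With modified divisor 640: modified quotas Teal 4.812, Red 9.427, Silver 7.636.
Rounding down: Teal 4, Red 9, Silver 7 (total 20).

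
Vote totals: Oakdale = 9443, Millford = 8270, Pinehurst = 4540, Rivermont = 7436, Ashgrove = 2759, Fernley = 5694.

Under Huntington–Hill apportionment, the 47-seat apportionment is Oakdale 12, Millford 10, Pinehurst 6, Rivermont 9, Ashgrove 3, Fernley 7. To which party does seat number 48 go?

Ashgrove

Priority for the next seat is population ÷ (√(s·(s+1))).
Priorities: Oakdale 756.045, Millford 788.514, Pinehurst 700.537, Rivermont 783.823, Ashgrove 796.455, Fernley 760.893.
Highest priority: Ashgrove.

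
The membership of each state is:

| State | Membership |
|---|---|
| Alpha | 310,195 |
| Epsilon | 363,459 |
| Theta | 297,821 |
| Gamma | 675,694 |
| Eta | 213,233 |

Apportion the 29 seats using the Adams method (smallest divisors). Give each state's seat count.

Alpha=5, Epsilon=6, Theta=5, Gamma=10, Eta=3

Standard divisor 1860402/29 ≈ 64151.793; standard quotas: Alpha 4.835, Epsilon 5.666, Theta 4.642, Gamma 10.533, Eta 3.324.
Rounding up gives 5, 6, 5, 11, 4 = 31 seats, so the divisor must be adjusted.
With modified divisor 71900: modified quotas Alpha 4.314, Epsilon 5.055, Theta 4.142, Gamma 9.398, Eta 2.966.
Rounding up: Alpha 5, Epsilon 6, Theta 5, Gamma 10, Eta 3 (total 29).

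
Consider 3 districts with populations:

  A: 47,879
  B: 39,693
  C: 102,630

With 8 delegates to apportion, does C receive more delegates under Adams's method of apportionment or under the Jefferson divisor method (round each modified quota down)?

Adams: A 2, B 2, C 4.
Jefferson: A 2, B 1, C 5.
C gets 4 under Adams and 5 under Jefferson.

Jefferson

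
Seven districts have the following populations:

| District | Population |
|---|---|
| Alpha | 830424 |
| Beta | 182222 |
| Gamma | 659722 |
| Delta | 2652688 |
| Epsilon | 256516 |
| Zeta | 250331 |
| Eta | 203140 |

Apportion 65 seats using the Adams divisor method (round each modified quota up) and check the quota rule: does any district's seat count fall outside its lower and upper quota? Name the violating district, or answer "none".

Delta

Standard quotas: Alpha 10.720, Beta 2.352, Gamma 8.517, Delta 34.245, Epsilon 3.311, Zeta 3.232, Eta 2.622.
Adams allocation: Alpha 11, Beta 3, Gamma 8, Delta 32, Epsilon 4, Zeta 4, Eta 3.
Delta has quota 34.245 (lower 34, upper 35) but receives 32 — outside the quota interval.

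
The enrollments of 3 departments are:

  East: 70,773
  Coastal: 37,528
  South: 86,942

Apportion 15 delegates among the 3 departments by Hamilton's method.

East: 5, Coastal: 3, South: 7

The standard divisor is 195243/15 ≈ 13016.2.
Standard quotas: East 5.4373, Coastal 2.8832, South 6.6795.
Lower quotas: East 5, Coastal 2, South 6 (sum 13, leaving 2 seats).
Remainders in descending order: Coastal 0.8832, South 0.6795, East 0.4373.
Largest remainders: Coastal, South receive the extra seats.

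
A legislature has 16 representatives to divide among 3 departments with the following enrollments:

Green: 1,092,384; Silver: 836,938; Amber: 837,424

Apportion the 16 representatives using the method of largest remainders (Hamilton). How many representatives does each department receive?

The standard divisor is 2766746/16 ≈ 172921.625.
Standard quotas: Green 6.3172, Silver 4.8400, Amber 4.8428.
Lower quotas: Green 6, Silver 4, Amber 4 (sum 14, leaving 2 seats).
Remainders in descending order: Amber 0.8428, Silver 0.8400, Green 0.3172.
The surplus seats go to Amber, Silver.

Green 6; Silver 5; Amber 5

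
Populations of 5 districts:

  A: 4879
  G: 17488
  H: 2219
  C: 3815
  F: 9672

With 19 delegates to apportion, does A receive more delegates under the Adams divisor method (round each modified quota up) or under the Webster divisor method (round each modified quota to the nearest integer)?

Adams

Adams: A 3, G 8, H 1, C 2, F 5.
Webster: A 2, G 9, H 1, C 2, F 5.
A gets 3 under Adams and 2 under Webster.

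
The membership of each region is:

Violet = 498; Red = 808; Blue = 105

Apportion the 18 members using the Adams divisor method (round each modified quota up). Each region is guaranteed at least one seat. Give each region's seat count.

Standard divisor 1411/18 ≈ 78.389; standard quotas: Violet 6.353, Red 10.308, Blue 1.339.
Rounding up gives 7, 11, 2 = 20 seats, so the divisor must be adjusted.
With modified divisor 86: modified quotas Violet 5.791, Red 9.395, Blue 1.221.
Rounding up: Violet 6, Red 10, Blue 2 (total 18).

Violet 6, Red 10, Blue 2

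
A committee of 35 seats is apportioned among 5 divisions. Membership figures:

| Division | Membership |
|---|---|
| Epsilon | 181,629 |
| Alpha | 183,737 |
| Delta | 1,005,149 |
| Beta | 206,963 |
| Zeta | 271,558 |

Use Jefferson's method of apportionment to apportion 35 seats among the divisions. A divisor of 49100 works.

Epsilon 3, Alpha 3, Delta 20, Beta 4, Zeta 5

With modified divisor 49100: modified quotas Epsilon 3.699, Alpha 3.742, Delta 20.471, Beta 4.215, Zeta 5.531.
Rounding down: Epsilon 3, Alpha 3, Delta 20, Beta 4, Zeta 5 (total 35).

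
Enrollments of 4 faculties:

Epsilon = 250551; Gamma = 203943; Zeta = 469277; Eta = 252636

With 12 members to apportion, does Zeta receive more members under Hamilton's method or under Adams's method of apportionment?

Hamilton: Epsilon 2, Gamma 2, Zeta 5, Eta 3.
Adams: Epsilon 3, Gamma 2, Zeta 4, Eta 3.
Zeta gets 5 under Hamilton and 4 under Adams.

Hamilton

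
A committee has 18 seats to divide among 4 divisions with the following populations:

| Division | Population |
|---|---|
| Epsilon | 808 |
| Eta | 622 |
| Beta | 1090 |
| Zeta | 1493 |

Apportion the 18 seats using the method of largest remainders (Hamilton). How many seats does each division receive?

Standard divisor: 4013 ÷ 18 ≈ 222.944.
Standard quotas: Epsilon 3.624, Eta 2.790, Beta 4.889, Zeta 6.697.
Lower quotas: Epsilon 3, Eta 2, Beta 4, Zeta 6 (sum 15, leaving 3 seats).
Remainders in descending order: Beta 0.889, Eta 0.790, Zeta 0.697, Epsilon 0.624.
The surplus seats go to Beta, Eta, Zeta.

Epsilon: 3, Eta: 3, Beta: 5, Zeta: 7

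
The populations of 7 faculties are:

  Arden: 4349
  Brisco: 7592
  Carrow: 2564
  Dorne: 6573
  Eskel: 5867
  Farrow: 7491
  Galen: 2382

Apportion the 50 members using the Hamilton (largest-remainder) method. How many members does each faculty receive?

Arden=6; Brisco=10; Carrow=4; Dorne=9; Eskel=8; Farrow=10; Galen=3

Total 36818; standard divisor 36818/50 ≈ 736.36.
Standard quotas: Arden 5.9061, Brisco 10.3102, Carrow 3.4820, Dorne 8.9263, Eskel 7.9676, Farrow 10.1730, Galen 3.2348.
Lower quotas: Arden 5, Brisco 10, Carrow 3, Dorne 8, Eskel 7, Farrow 10, Galen 3 (sum 46, leaving 4 seats).
Remainders in descending order: Eskel 0.9676, Dorne 0.9263, Arden 0.9061, Carrow 0.4820, Brisco 0.3102, Galen 0.2348, Farrow 0.1730.
The surplus seats go to Eskel, Dorne, Arden, Carrow.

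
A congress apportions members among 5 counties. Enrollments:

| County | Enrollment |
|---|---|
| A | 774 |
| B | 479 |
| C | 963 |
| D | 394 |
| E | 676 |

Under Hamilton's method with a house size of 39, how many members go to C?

11

Standard divisor: 3286 ÷ 39 ≈ 84.256.
Standard quotas: A 9.186, B 5.685, C 11.429, D 4.676, E 8.023.
Lower quotas: A 9, B 5, C 11, D 4, E 8 (sum 37, leaving 2 seats).
Remainders in descending order: B 0.685, D 0.676, C 0.429, A 0.186, E 0.023.
Largest remainders: B, D receive the extra seats.
C receives 11.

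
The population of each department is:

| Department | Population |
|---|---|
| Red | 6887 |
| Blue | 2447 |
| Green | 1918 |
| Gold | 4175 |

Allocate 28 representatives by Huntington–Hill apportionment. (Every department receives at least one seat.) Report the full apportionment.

Red 12, Blue 4, Green 4, Gold 8

With divisor 553: modified quotas Red 12.454, Blue 4.425, Green 3.468, Gold 7.550.
Geometric-mean thresholds: Red √(12·13)=12.490, Blue √(4·5)=4.472, Green √(3·4)=3.464, Gold √(7·8)=7.483.
Each quota rounded against its threshold gives Red 12, Blue 4, Green 4, Gold 8 (total 28).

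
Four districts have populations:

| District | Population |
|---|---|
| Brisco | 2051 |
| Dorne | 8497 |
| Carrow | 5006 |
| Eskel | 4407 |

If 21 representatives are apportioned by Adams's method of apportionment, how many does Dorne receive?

9

Standard divisor 19961/21 ≈ 950.524; standard quotas: Brisco 2.158, Dorne 8.939, Carrow 5.267, Eskel 4.636.
Rounding up gives 3, 9, 6, 5 = 23 seats, so the divisor must be adjusted.
With modified divisor 1040: modified quotas Brisco 1.972, Dorne 8.170, Carrow 4.813, Eskel 4.237.
Rounding up: Brisco 2, Dorne 9, Carrow 5, Eskel 5 (total 21).
Dorne receives 9.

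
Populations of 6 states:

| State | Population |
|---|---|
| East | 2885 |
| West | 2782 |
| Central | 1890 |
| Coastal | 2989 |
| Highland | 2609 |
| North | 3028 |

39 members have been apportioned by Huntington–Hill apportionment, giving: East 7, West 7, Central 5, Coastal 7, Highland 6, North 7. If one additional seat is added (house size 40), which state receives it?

Priority for the next seat is population ÷ (√(s·(s+1))).
Priorities: East 385.524, West 371.760, Central 345.065, Coastal 399.422, Highland 402.577, North 404.634.
Highest priority: North.

North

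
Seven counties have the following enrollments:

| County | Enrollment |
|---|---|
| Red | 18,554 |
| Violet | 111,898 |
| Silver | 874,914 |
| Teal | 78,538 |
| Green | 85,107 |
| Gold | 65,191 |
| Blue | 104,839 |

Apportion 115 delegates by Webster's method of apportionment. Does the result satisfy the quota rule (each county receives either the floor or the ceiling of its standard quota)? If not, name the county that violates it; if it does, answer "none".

Standard quotas: Red 1.593, Violet 9.610, Silver 75.140, Teal 6.745, Green 7.309, Gold 5.599, Blue 9.004.
Webster allocation: Red 2, Violet 10, Silver 74, Teal 7, Green 7, Gold 6, Blue 9.
Silver has quota 75.140 (lower 75, upper 76) but receives 74 — outside the quota interval.

Silver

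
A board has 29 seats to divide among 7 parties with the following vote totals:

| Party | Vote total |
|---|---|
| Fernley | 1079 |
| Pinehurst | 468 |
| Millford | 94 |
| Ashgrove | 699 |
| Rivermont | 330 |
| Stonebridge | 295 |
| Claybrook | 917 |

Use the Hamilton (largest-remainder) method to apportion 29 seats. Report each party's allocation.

Fernley: 8, Pinehurst: 4, Millford: 1, Ashgrove: 5, Rivermont: 2, Stonebridge: 2, Claybrook: 7

The standard divisor is 3882/29 ≈ 133.862.
Standard quotas: Fernley 8.061, Pinehurst 3.496, Millford 0.702, Ashgrove 5.222, Rivermont 2.465, Stonebridge 2.204, Claybrook 6.850.
Lower quotas: Fernley 8, Pinehurst 3, Millford 0, Ashgrove 5, Rivermont 2, Stonebridge 2, Claybrook 6 (sum 26, leaving 3 seats).
Remainders in descending order: Claybrook 0.850, Millford 0.702, Pinehurst 0.496, Rivermont 0.465, Ashgrove 0.222, Stonebridge 0.204, Fernley 0.061.
The surplus seats go to Claybrook, Millford, Pinehurst.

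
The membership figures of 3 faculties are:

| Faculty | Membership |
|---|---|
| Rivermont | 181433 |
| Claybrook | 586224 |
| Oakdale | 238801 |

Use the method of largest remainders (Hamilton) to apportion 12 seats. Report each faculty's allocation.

Rivermont=2, Claybrook=7, Oakdale=3

The standard divisor is 1006458/12 ≈ 83871.5.
Standard quotas: Rivermont 2.1632, Claybrook 6.9895, Oakdale 2.8472.
Lower quotas: Rivermont 2, Claybrook 6, Oakdale 2 (sum 10, leaving 2 seats).
Remainders in descending order: Claybrook 0.9895, Oakdale 0.8472, Rivermont 0.1632.
Largest remainders: Claybrook, Oakdale receive the extra seats.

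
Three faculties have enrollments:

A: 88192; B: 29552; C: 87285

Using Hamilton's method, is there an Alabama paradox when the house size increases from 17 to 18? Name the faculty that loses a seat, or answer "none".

At 17 seats: A 7, B 3, C 7.
At 18 seats: A 8, B 2, C 8.
B drops from 3 to 2.

B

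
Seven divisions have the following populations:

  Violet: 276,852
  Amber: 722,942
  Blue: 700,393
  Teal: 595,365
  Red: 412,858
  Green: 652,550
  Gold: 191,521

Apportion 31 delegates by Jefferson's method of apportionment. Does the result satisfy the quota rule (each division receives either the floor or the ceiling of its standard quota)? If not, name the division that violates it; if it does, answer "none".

Standard quotas: Violet 2.416, Amber 6.309, Blue 6.112, Teal 5.195, Red 3.603, Green 5.694, Gold 1.671.
Jefferson allocation: Violet 2, Amber 7, Blue 6, Teal 5, Red 4, Green 6, Gold 1.
Every allocation lies between the lower and upper quota.

none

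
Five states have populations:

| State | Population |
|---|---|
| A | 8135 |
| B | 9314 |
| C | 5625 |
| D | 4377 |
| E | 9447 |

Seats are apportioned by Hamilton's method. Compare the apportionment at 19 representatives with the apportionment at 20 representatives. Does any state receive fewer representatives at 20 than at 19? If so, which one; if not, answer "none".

At 19 seats: A 4, B 5, C 3, D 2, E 5.
At 20 seats: A 5, B 5, C 3, D 2, E 5.
No state's allocation decreased.

none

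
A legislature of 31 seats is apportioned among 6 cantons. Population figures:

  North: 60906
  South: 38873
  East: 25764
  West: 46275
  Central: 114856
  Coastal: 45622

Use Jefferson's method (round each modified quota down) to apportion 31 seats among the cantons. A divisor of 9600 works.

With modified divisor 9600: modified quotas North 6.344, South 4.049, East 2.684, West 4.820, Central 11.964, Coastal 4.752.
Rounding down: North 6, South 4, East 2, West 4, Central 11, Coastal 4 (total 31).

North=6, South=4, East=2, West=4, Central=11, Coastal=4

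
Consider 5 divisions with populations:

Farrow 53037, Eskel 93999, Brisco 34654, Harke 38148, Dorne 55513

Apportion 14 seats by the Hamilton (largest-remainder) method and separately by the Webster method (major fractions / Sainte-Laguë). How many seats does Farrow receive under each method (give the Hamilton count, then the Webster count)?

Hamilton: Farrow 2, Eskel 5, Brisco 2, Harke 2, Dorne 3.
Webster: Farrow 3, Eskel 4, Brisco 2, Harke 2, Dorne 3.
Farrow gets 2 under Hamilton and 3 under Webster.

2 and 3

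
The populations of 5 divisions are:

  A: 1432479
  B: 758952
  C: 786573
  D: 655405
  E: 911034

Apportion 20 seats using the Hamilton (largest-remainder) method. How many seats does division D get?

The standard divisor is 4544443/20 ≈ 227222.15.
Standard quotas: A 6.3043, B 3.3401, C 3.4617, D 2.8844, E 4.0094.
Lower quotas: A 6, B 3, C 3, D 2, E 4 (sum 18, leaving 2 seats).
Remainders in descending order: D 0.8844, C 0.4617, B 0.3401, A 0.3043, E 0.0094.
The surplus seats go to D, C.
D receives 3.

3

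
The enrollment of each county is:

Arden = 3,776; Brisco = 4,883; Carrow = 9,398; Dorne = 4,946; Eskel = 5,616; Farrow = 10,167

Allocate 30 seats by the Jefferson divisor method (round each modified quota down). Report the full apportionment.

Standard divisor 38786/30 ≈ 1292.867; standard quotas: Arden 2.921, Brisco 3.777, Carrow 7.269, Dorne 3.826, Eskel 4.344, Farrow 7.864.
Rounding down gives 2, 3, 7, 3, 4, 7 = 26 seats, so the divisor must be adjusted.
With modified divisor 1200: modified quotas Arden 3.147, Brisco 4.069, Carrow 7.832, Dorne 4.122, Eskel 4.680, Farrow 8.473.
Rounding down: Arden 3, Brisco 4, Carrow 7, Dorne 4, Eskel 4, Farrow 8 (total 30).

Arden: 3, Brisco: 4, Carrow: 7, Dorne: 4, Eskel: 4, Farrow: 8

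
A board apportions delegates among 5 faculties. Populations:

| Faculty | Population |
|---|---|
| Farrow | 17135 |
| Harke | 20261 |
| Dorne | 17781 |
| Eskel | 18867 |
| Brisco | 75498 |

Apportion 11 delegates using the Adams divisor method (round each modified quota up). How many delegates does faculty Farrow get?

1

Standard divisor 149542/11 ≈ 13594.727; standard quotas: Farrow 1.260, Harke 1.490, Dorne 1.308, Eskel 1.388, Brisco 5.553.
Rounding up gives 2, 2, 2, 2, 6 = 14 seats, so the divisor must be adjusted.
With modified divisor 18300: modified quotas Farrow 0.936, Harke 1.107, Dorne 0.972, Eskel 1.031, Brisco 4.126.
Rounding up: Farrow 1, Harke 2, Dorne 1, Eskel 2, Brisco 5 (total 11).
Farrow receives 1.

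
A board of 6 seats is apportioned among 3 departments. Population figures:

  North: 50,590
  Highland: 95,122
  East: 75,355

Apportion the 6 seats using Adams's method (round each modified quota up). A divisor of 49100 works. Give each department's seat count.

North: 2, Highland: 2, East: 2

With modified divisor 49100: modified quotas North 1.030, Highland 1.937, East 1.535.
Rounding up: North 2, Highland 2, East 2 (total 6).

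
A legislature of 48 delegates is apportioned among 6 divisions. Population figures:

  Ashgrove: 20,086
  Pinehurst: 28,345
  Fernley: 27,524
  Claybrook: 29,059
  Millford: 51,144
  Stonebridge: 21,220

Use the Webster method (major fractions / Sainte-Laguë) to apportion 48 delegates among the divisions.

Standard divisor 177378/48 ≈ 3695.375; standard quotas: Ashgrove 5.435, Pinehurst 7.670, Fernley 7.448, Claybrook 7.864, Millford 13.840, Stonebridge 5.742.
Rounding to the nearest integer gives Ashgrove 5, Pinehurst 8, Fernley 7, Claybrook 8, Millford 14, Stonebridge 6 — total 48, matching the house size, so no adjustment is needed.

Ashgrove 5, Pinehurst 8, Fernley 7, Claybrook 8, Millford 14, Stonebridge 6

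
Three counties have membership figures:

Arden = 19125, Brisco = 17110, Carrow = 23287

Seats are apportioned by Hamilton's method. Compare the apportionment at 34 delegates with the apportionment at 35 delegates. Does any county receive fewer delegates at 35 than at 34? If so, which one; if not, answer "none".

none

At 34 seats: Arden 11, Brisco 10, Carrow 13.
At 35 seats: Arden 11, Brisco 10, Carrow 14.
No county's allocation decreased.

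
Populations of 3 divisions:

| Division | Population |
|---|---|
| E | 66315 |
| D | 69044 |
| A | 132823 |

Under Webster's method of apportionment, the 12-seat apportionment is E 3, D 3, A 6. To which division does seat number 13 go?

Priority for the next seat is population ÷ (current seats + 0.5).
Priorities: E 18947.143, D 19726.857, A 20434.308.
Highest priority: A.

A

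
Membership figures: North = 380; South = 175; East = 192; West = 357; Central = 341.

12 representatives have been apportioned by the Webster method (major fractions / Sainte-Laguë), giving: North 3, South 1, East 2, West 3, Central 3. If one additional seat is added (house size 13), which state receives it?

Priority for the next seat is population ÷ (current seats + 0.5).
Priorities: North 108.571, South 116.667, East 76.800, West 102.000, Central 97.429.
Highest priority: South.

South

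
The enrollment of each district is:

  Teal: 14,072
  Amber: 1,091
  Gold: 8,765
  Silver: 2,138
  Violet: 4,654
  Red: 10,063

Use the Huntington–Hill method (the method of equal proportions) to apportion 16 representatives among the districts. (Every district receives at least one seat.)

With divisor 2737: modified quotas Teal 5.141, Amber 0.399, Gold 3.202, Silver 0.781, Violet 1.700, Red 3.677.
Geometric-mean thresholds: Teal √(5·6)=5.477, Amber (min 1), Gold √(3·4)=3.464, Silver (min 1), Violet √(1·2)=1.414, Red √(3·4)=3.464.
Each quota rounded against its threshold gives Teal 5, Amber 1, Gold 3, Silver 1, Violet 2, Red 4 (total 16).

Teal 5; Amber 1; Gold 3; Silver 1; Violet 2; Red 4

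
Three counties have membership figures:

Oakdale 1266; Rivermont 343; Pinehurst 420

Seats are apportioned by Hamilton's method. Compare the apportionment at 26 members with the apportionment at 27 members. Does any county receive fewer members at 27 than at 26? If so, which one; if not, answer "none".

Rivermont

At 26 seats: Oakdale 16, Rivermont 5, Pinehurst 5.
At 27 seats: Oakdale 17, Rivermont 4, Pinehurst 6.
Rivermont drops from 5 to 4.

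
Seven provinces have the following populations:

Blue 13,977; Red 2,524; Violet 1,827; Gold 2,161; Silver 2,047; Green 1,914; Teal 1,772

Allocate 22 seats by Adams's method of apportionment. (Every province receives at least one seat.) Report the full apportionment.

Standard divisor 26222/22 ≈ 1191.909; standard quotas: Blue 11.727, Red 2.118, Violet 1.533, Gold 1.813, Silver 1.717, Green 1.606, Teal 1.487.
Rounding up gives 12, 3, 2, 2, 2, 2, 2 = 25 seats, so the divisor must be adjusted.
With modified divisor 1500: modified quotas Blue 9.318, Red 1.683, Violet 1.218, Gold 1.441, Silver 1.365, Green 1.276, Teal 1.181.
Rounding up: Blue 10, Red 2, Violet 2, Gold 2, Silver 2, Green 2, Teal 2 (total 22).

Blue 10, Red 2, Violet 2, Gold 2, Silver 2, Green 2, Teal 2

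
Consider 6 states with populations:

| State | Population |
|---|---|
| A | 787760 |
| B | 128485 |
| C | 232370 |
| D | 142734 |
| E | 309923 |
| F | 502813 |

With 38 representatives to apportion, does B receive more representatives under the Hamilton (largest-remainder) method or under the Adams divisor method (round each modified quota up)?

Hamilton: A 14, B 2, C 4, D 3, E 6, F 9.
Adams: A 13, B 3, C 4, D 3, E 6, F 9.
B gets 2 under Hamilton and 3 under Adams.

Adams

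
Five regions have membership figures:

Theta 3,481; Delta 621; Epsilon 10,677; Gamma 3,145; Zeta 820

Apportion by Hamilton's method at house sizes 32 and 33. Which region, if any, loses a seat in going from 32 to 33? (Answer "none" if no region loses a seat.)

Zeta

At 32 seats: Theta 6, Delta 1, Epsilon 18, Gamma 5, Zeta 2.
At 33 seats: Theta 6, Delta 1, Epsilon 19, Gamma 6, Zeta 1.
Zeta drops from 2 to 1.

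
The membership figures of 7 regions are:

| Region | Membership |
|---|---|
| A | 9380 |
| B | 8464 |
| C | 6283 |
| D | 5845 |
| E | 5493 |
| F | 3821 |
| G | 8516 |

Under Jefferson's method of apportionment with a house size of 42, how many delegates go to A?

Standard divisor 47802/42 ≈ 1138.143; standard quotas: A 8.241, B 7.437, C 5.520, D 5.136, E 4.826, F 3.357, G 7.482.
Rounding down gives 8, 7, 5, 5, 4, 3, 7 = 39 seats, so the divisor must be adjusted.
With modified divisor 1053: modified quotas A 8.908, B 8.038, C 5.967, D 5.551, E 5.217, F 3.629, G 8.087.
Rounding down: A 8, B 8, C 5, D 5, E 5, F 3, G 8 (total 42).
A receives 8.

8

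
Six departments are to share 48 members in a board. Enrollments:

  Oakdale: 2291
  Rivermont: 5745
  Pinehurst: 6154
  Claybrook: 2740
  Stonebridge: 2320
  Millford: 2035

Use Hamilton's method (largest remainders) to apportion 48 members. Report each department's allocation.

Standard divisor: 21285 ÷ 48 ≈ 443.438.
Standard quotas: Oakdale 5.1665, Rivermont 12.9556, Pinehurst 13.8779, Claybrook 6.1790, Stonebridge 5.2319, Millford 4.5891.
Lower quotas: Oakdale 5, Rivermont 12, Pinehurst 13, Claybrook 6, Stonebridge 5, Millford 4 (sum 45, leaving 3 seats).
Remainders in descending order: Rivermont 0.9556, Pinehurst 0.8779, Millford 0.5891, Stonebridge 0.2319, Claybrook 0.1790, Oakdale 0.1665.
The surplus seats go to Rivermont, Pinehurst, Millford.

Oakdale 5, Rivermont 13, Pinehurst 14, Claybrook 6, Stonebridge 5, Millford 5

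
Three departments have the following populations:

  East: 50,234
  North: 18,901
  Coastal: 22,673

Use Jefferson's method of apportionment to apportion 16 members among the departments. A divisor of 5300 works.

East 9; North 3; Coastal 4

With modified divisor 5300: modified quotas East 9.478, North 3.566, Coastal 4.278.
Rounding down: East 9, North 3, Coastal 4 (total 16).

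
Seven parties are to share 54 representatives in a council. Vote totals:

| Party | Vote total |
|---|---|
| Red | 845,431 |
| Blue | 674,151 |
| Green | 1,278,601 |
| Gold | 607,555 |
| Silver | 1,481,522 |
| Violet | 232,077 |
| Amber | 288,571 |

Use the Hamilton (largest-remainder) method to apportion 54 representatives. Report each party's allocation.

The standard divisor is 5407908/54 ≈ 100146.444.
Standard quotas: Red 8.4419, Blue 6.7317, Green 12.7673, Gold 6.0667, Silver 14.7936, Violet 2.3174, Amber 2.8815.
Lower quotas: Red 8, Blue 6, Green 12, Gold 6, Silver 14, Violet 2, Amber 2 (sum 50, leaving 4 seats).
Remainders in descending order: Amber 0.8815, Silver 0.7936, Green 0.7673, Blue 0.7317, Red 0.4419, Violet 0.3174, Gold 0.0667.
The surplus seats go to Amber, Silver, Green, Blue.

Red 8; Blue 7; Green 13; Gold 6; Silver 15; Violet 2; Amber 3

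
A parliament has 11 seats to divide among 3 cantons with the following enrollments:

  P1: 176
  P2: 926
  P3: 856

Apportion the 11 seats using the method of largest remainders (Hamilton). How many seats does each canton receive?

P1 1, P2 5, P3 5

Standard divisor: 1958 ÷ 11 = 178.
Standard quotas: P1 0.989, P2 5.202, P3 4.809.
Lower quotas: P1 0, P2 5, P3 4 (sum 9, leaving 2 seats).
Remainders in descending order: P1 0.989, P3 0.809, P2 0.202.
Largest remainders: P1, P3 receive the extra seats.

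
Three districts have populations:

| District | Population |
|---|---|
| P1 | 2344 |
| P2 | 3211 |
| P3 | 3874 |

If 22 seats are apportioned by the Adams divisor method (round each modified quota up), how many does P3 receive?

9

Standard divisor 9429/22 ≈ 428.591; standard quotas: P1 5.469, P2 7.492, P3 9.039.
Rounding up gives 6, 8, 10 = 24 seats, so the divisor must be adjusted.
With modified divisor 464: modified quotas P1 5.052, P2 6.920, P3 8.349.
Rounding up: P1 6, P2 7, P3 9 (total 22).
P3 receives 9.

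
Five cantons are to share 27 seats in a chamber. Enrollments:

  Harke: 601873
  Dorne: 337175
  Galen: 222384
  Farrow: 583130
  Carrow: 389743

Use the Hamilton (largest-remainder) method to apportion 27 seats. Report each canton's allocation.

Harke: 8, Dorne: 4, Galen: 3, Farrow: 7, Carrow: 5

The standard divisor is 2134305/27 ≈ 79048.333.
Standard quotas: Harke 7.6140, Dorne 4.2654, Galen 2.8133, Farrow 7.3769, Carrow 4.9304.
Lower quotas: Harke 7, Dorne 4, Galen 2, Farrow 7, Carrow 4 (sum 24, leaving 3 seats).
Remainders in descending order: Carrow 0.9304, Galen 0.8133, Harke 0.6140, Farrow 0.3769, Dorne 0.2654.
The surplus seats go to Carrow, Galen, Harke.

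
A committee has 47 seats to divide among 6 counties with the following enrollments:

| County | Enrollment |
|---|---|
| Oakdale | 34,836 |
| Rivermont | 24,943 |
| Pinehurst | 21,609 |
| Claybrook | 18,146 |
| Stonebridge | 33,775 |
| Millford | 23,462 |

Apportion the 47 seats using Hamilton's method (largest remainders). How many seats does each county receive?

Total 156771; standard divisor 156771/47 ≈ 3335.553.
Standard quotas: Oakdale 10.4438, Rivermont 7.4779, Pinehurst 6.4784, Claybrook 5.4402, Stonebridge 10.1258, Millford 7.0339.
Lower quotas: Oakdale 10, Rivermont 7, Pinehurst 6, Claybrook 5, Stonebridge 10, Millford 7 (sum 45, leaving 2 seats).
Remainders in descending order: Pinehurst 0.4784, Rivermont 0.4779, Oakdale 0.4438, Claybrook 0.4402, Stonebridge 0.1258, Millford 0.0339.
The surplus seats go to Pinehurst, Rivermont.

Oakdale=10; Rivermont=8; Pinehurst=7; Claybrook=5; Stonebridge=10; Millford=7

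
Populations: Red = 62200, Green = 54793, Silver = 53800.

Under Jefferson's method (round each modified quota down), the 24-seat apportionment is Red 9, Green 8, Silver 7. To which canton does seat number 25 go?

Priority for the next seat is population ÷ (current seats + 1).
Priorities: Red 6220.000, Green 6088.111, Silver 6725.000.
Highest priority: Silver.

Silver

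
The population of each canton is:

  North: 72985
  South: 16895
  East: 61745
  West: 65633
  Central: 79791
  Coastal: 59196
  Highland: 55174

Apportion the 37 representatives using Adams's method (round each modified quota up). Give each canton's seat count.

Standard divisor 411419/37 ≈ 11119.432; standard quotas: North 6.564, South 1.519, East 5.553, West 5.903, Central 7.176, Coastal 5.324, Highland 4.962.
Rounding up gives 7, 2, 6, 6, 8, 6, 5 = 40 seats, so the divisor must be adjusted.
With modified divisor 12260: modified quotas North 5.953, South 1.378, East 5.036, West 5.353, Central 6.508, Coastal 4.828, Highland 4.500.
Rounding up: North 6, South 2, East 6, West 6, Central 7, Coastal 5, Highland 5 (total 37).

North 6; South 2; East 6; West 6; Central 7; Coastal 5; Highland 5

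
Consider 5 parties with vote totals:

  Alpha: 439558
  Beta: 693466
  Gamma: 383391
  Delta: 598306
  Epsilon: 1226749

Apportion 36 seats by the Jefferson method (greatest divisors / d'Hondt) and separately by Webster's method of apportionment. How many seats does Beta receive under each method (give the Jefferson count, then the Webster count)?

Jefferson: Alpha 5, Beta 7, Gamma 4, Delta 6, Epsilon 14.
Webster: Alpha 5, Beta 8, Gamma 4, Delta 6, Epsilon 13.
Beta gets 7 under Jefferson and 8 under Webster.

7 and 8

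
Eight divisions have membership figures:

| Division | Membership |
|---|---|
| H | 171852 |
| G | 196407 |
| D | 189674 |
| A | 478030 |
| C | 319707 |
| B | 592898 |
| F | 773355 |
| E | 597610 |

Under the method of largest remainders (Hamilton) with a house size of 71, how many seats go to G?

4

The standard divisor is 3319533/71 ≈ 46753.986.
Standard quotas: H 3.6757, G 4.2009, D 4.0569, A 10.2244, C 6.8381, B 12.6812, F 16.5409, E 12.7820.
Lower quotas: H 3, G 4, D 4, A 10, C 6, B 12, F 16, E 12 (sum 67, leaving 4 seats).
Remainders in descending order: C 0.8381, E 0.7820, B 0.6812, H 0.6757, F 0.5409, A 0.2244, G 0.2009, D 0.0569.
Largest remainders: C, E, B, H receive the extra seats.
G receives 4.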